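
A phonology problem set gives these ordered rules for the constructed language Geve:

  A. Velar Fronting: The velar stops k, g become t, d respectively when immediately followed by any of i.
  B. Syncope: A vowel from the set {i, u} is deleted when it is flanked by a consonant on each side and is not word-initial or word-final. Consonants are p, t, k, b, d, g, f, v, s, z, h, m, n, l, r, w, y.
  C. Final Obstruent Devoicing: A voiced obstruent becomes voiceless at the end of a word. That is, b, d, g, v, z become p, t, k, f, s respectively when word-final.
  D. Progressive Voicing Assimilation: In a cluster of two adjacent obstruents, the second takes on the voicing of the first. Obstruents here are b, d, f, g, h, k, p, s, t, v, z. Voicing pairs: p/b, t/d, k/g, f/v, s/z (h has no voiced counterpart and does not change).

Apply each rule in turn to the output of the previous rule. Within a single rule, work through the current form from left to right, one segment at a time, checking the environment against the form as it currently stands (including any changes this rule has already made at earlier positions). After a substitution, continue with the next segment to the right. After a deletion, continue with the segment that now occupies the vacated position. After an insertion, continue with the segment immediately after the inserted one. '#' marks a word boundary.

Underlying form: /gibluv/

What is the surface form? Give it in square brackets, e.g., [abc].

[dblf]

A Velar Fronting: [gibluv] → [dibluv]
B Syncope: [dibluv] → [dblv]
C Final Obstruent Devoicing: [dblv] → [dblf]
D Progressive Voicing Assimilation: no change — [dblf]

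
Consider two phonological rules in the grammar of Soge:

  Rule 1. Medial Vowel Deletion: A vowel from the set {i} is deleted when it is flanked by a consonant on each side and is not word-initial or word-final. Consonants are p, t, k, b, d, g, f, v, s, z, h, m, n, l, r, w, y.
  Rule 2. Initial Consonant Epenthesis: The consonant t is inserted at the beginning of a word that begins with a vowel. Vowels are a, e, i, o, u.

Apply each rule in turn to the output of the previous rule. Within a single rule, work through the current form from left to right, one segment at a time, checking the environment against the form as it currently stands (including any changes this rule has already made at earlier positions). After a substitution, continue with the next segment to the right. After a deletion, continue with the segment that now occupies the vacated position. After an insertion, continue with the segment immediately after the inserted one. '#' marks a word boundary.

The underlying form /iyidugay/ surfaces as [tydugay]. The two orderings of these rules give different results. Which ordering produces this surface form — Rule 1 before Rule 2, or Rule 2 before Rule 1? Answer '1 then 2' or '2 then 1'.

Order 1 then 2:
  1 Medial Vowel Deletion: [iyidugay] → [iydugay]
  2 Initial Consonant Epenthesis: [iydugay] → [tiydugay]
  result: [tiydugay]
Order 2 then 1:
  2 Initial Consonant Epenthesis: [iyidugay] → [tiyidugay]
  1 Medial Vowel Deletion: [tiyidugay] → [tydugay]
  result: [tydugay]

2 then 1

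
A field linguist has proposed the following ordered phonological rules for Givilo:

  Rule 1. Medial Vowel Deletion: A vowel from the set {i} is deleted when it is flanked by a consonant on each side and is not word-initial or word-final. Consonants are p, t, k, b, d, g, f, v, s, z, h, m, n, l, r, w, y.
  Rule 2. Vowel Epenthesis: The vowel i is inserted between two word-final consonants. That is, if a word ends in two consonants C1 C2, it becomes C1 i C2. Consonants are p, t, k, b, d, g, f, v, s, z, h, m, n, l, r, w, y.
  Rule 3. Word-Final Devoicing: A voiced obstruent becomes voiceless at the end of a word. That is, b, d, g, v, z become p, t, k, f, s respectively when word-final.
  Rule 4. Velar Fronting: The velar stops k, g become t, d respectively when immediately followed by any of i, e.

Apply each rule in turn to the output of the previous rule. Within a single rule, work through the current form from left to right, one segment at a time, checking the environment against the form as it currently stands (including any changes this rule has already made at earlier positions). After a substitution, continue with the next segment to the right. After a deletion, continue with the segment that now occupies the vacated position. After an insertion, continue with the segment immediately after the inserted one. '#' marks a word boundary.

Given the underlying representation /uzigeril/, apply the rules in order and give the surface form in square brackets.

Rule 1 Medial Vowel Deletion: [uzigeril] → [uzgerl]
Rule 2 Vowel Epenthesis: [uzgerl] → [uzgeril]
Rule 3 Word-Final Devoicing: no change — [uzgeril]
Rule 4 Velar Fronting: [uzgeril] → [uzderil]

[uzderil]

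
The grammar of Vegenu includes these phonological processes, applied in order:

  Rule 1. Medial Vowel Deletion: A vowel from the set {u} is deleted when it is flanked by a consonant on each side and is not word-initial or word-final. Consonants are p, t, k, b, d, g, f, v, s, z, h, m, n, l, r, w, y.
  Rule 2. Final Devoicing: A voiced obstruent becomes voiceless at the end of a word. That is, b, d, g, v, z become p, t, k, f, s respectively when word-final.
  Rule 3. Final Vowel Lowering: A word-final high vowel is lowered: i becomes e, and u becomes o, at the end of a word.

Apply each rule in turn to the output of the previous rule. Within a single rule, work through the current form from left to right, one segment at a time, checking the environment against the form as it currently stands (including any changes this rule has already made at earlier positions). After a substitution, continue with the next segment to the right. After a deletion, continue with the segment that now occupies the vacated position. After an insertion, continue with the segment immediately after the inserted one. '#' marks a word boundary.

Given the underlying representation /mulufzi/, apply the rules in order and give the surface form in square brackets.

[mlfze]

Rule 1 Medial Vowel Deletion: [mulufzi] → [mlfzi]
Rule 2 Final Devoicing: no change — [mlfzi]
Rule 3 Final Vowel Lowering: [mlfzi] → [mlfze]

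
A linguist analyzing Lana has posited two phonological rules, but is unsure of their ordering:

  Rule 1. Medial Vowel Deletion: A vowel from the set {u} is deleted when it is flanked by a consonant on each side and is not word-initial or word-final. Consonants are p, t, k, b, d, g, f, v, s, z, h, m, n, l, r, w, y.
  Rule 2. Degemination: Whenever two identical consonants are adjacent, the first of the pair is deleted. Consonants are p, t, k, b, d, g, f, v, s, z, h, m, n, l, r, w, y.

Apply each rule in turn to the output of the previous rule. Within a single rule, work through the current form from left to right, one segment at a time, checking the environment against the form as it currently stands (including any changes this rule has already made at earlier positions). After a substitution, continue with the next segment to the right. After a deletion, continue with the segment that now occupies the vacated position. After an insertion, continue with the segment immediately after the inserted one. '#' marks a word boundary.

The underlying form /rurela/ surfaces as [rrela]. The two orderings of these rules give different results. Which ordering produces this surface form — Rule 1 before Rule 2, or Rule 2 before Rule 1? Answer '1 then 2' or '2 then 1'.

2 then 1

Order 1 then 2:
  1 Medial Vowel Deletion: [rurela] → [rrela]
  2 Degemination: [rrela] → [rela]
  result: [rela]
Order 2 then 1:
  2 Degemination: no change — [rurela]
  1 Medial Vowel Deletion: [rurela] → [rrela]
  result: [rrela]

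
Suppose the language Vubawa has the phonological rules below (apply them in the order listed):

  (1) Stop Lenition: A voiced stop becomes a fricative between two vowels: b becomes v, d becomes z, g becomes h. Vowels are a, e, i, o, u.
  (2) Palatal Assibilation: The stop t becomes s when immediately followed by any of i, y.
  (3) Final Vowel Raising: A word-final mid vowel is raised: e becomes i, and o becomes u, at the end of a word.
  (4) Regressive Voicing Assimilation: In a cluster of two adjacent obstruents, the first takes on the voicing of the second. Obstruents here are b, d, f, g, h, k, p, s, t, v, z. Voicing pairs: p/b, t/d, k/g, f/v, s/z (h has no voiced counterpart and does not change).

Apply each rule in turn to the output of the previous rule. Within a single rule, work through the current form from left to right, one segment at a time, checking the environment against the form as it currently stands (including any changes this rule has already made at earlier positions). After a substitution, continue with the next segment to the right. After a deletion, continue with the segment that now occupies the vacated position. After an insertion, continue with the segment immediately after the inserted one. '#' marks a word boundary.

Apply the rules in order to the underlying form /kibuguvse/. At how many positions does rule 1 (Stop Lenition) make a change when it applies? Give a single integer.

2

(1) Stop Lenition: [kibuguvse] → [kivuhuvse]
(2) Palatal Assibilation: no change — [kivuhuvse]
(3) Final Vowel Raising: [kivuhuvse] → [kivuhuvsi]
(4) Regressive Voicing Assimilation: [kivuhuvsi] → [kivuhufsi]
Rule 1 changed 2 position(s).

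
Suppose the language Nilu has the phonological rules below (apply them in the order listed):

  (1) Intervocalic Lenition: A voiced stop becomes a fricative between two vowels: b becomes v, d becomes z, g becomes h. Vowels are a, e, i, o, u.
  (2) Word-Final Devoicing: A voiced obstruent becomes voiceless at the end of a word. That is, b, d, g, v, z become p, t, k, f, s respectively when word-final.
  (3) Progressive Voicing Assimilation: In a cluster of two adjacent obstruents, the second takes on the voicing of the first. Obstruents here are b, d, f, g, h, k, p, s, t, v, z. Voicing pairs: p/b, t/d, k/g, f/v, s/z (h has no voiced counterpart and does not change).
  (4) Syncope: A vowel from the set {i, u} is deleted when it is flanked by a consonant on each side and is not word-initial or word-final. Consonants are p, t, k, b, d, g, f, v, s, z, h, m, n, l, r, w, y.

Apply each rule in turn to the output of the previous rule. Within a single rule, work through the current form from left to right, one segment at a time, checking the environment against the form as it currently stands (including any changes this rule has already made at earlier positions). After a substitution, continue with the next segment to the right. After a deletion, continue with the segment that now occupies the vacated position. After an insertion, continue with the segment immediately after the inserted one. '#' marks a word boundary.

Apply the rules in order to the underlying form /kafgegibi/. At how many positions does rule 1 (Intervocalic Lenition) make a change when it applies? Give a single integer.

2

(1) Intervocalic Lenition: [kafgegibi] → [kafgehivi]
(2) Word-Final Devoicing: no change — [kafgehivi]
(3) Progressive Voicing Assimilation: [kafgehivi] → [kafkehivi]
(4) Syncope: [kafkehivi] → [kafkehvi]
Rule 1 changed 2 position(s).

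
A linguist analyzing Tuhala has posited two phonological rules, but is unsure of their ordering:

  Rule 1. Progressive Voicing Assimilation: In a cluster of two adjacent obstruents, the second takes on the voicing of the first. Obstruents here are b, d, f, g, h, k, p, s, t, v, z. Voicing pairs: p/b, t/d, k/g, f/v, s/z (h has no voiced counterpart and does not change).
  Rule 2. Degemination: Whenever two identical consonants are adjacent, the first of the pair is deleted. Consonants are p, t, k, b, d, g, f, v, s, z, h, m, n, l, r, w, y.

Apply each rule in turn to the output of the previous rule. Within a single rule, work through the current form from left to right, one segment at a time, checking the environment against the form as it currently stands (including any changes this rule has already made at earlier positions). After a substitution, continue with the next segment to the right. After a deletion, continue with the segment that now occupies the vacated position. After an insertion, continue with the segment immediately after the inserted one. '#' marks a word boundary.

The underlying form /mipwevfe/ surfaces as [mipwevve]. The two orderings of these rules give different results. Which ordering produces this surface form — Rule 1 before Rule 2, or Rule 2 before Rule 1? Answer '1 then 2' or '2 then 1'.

Order 1 then 2:
  1 Progressive Voicing Assimilation: [mipwevfe] → [mipwevve]
  2 Degemination: [mipwevve] → [mipweve]
  result: [mipweve]
Order 2 then 1:
  2 Degemination: no change — [mipwevfe]
  1 Progressive Voicing Assimilation: [mipwevfe] → [mipwevve]
  result: [mipwevve]

2 then 1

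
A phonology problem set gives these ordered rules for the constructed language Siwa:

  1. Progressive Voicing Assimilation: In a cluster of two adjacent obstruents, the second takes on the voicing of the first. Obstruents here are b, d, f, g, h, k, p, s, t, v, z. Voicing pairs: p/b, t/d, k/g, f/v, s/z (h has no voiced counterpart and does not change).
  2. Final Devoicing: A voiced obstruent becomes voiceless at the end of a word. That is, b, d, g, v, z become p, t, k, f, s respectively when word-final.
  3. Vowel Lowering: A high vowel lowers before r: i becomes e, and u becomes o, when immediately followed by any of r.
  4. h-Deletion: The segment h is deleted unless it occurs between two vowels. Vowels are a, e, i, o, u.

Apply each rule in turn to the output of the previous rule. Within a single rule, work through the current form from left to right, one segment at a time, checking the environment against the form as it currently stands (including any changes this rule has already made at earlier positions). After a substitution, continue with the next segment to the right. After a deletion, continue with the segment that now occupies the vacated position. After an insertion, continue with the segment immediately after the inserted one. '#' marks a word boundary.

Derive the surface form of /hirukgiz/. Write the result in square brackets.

[erukkis]

1 Progressive Voicing Assimilation: [hirukgiz] → [hirukkiz]
2 Final Devoicing: [hirukkiz] → [hirukkis]
3 Vowel Lowering: [hirukkis] → [herukkis]
4 h-Deletion: [herukkis] → [erukkis]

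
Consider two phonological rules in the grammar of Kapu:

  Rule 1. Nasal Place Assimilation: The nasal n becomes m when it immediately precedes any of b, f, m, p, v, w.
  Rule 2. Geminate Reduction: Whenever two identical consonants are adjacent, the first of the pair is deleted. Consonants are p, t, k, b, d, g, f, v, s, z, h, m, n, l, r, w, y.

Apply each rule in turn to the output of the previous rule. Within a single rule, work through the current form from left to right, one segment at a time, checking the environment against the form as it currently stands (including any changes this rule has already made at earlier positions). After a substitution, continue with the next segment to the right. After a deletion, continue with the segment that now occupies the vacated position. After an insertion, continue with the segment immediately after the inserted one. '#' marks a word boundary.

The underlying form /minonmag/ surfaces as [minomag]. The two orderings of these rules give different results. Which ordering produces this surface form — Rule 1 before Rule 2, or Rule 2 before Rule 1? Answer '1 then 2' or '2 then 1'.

1 then 2

Order 1 then 2:
  1 Nasal Place Assimilation: [minonmag] → [minommag]
  2 Geminate Reduction: [minommag] → [minomag]
  result: [minomag]
Order 2 then 1:
  2 Geminate Reduction: no change — [minonmag]
  1 Nasal Place Assimilation: [minonmag] → [minommag]
  result: [minommag]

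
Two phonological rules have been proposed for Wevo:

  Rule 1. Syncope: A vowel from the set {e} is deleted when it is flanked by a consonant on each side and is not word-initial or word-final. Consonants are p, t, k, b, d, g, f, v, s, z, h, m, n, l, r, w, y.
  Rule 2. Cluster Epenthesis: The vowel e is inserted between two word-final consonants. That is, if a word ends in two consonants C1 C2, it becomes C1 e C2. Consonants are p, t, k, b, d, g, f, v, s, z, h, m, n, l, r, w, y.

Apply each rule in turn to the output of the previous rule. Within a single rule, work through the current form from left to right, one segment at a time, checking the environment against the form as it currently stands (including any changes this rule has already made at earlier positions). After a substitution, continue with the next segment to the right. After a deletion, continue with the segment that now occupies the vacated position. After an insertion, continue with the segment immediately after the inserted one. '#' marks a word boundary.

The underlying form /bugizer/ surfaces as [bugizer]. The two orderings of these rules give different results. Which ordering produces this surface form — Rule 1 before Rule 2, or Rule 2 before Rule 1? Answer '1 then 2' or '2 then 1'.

Order 1 then 2:
  1 Syncope: [bugizer] → [bugizr]
  2 Cluster Epenthesis: [bugizr] → [bugizer]
  result: [bugizer]
Order 2 then 1:
  2 Cluster Epenthesis: no change — [bugizer]
  1 Syncope: [bugizer] → [bugizr]
  result: [bugizr]

1 then 2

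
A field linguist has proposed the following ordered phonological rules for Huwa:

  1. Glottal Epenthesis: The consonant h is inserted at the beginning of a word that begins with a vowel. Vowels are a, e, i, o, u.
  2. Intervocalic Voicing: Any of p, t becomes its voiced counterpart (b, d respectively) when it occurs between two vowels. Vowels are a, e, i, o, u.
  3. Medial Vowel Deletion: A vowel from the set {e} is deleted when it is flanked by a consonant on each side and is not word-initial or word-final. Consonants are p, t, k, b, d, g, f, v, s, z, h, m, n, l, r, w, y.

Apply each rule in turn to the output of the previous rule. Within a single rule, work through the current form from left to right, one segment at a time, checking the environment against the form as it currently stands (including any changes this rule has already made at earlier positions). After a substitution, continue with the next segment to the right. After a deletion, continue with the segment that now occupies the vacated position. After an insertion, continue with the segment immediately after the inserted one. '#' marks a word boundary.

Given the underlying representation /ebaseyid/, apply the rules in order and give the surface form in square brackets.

[hbasyid]

1 Glottal Epenthesis: [ebaseyid] → [hebaseyid]
2 Intervocalic Voicing: no change — [hebaseyid]
3 Medial Vowel Deletion: [hebaseyid] → [hbasyid]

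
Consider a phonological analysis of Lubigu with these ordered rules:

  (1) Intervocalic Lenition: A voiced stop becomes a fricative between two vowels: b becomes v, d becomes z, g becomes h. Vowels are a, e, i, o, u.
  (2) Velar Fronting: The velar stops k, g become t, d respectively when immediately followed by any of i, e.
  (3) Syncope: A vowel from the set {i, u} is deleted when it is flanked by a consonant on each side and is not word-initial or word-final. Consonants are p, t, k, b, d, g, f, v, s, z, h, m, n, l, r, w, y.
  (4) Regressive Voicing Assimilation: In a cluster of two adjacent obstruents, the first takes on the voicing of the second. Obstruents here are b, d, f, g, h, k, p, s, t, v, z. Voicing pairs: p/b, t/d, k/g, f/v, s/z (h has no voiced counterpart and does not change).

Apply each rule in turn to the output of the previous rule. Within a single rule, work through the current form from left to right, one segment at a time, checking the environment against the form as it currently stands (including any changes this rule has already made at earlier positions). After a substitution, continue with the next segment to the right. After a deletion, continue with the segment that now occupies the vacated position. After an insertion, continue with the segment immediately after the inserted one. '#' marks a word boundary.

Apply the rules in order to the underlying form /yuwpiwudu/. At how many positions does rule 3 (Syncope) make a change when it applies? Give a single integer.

3

(1) Intervocalic Lenition: [yuwpiwudu] → [yuwpiwuzu]
(2) Velar Fronting: no change — [yuwpiwuzu]
(3) Syncope: [yuwpiwuzu] → [ywpwzu]
(4) Regressive Voicing Assimilation: no change — [ywpwzu]
Rule 3 changed 3 position(s).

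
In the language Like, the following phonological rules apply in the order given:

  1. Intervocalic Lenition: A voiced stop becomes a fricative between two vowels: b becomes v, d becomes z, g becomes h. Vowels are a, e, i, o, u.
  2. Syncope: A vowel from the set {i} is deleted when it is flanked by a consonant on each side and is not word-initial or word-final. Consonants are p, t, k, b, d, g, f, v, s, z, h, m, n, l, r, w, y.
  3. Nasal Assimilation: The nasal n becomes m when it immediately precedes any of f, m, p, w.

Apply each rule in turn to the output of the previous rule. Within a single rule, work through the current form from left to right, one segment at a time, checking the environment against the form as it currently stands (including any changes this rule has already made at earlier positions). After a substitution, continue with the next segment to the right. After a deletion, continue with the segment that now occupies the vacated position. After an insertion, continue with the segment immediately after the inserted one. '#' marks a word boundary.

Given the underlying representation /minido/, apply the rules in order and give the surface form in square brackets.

1 Intervocalic Lenition: [minido] → [minizo]
2 Syncope: [minizo] → [mnzo]
3 Nasal Assimilation: no change — [mnzo]

[mnzo]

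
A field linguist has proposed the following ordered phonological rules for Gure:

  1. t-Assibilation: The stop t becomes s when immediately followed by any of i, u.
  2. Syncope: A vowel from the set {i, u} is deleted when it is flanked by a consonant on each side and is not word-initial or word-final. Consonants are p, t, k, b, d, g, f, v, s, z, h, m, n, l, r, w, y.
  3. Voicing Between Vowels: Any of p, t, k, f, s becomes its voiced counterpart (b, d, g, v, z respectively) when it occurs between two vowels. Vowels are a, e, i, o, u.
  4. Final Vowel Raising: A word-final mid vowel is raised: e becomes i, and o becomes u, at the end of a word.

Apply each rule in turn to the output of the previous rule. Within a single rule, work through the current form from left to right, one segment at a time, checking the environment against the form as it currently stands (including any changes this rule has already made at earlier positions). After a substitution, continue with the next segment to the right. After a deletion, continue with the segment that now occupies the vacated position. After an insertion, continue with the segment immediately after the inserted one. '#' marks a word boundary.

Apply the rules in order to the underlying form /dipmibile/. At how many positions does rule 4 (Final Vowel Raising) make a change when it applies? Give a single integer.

1 t-Assibilation: no change — [dipmibile]
2 Syncope: [dipmibile] → [dpmble]
3 Voicing Between Vowels: no change — [dpmble]
4 Final Vowel Raising: [dpmble] → [dpmbli]
Rule 4 changed 1 position(s).

1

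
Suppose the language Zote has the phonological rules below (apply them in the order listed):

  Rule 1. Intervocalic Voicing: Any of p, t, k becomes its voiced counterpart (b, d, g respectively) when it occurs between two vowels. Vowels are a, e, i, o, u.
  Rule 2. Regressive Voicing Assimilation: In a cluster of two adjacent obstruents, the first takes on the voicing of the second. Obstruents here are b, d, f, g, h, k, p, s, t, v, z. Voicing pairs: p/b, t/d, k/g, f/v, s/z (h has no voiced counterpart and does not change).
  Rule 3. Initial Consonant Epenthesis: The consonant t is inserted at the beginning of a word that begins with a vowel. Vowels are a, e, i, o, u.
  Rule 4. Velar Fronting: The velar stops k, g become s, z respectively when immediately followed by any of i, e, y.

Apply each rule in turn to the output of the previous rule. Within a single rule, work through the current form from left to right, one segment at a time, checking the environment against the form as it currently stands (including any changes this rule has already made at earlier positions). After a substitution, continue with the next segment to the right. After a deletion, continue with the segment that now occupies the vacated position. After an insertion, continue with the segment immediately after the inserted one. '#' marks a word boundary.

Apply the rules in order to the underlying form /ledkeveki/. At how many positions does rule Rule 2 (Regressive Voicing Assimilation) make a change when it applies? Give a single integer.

Rule 1 Intervocalic Voicing: [ledkeveki] → [ledkevegi]
Rule 2 Regressive Voicing Assimilation: [ledkevegi] → [letkevegi]
Rule 3 Initial Consonant Epenthesis: no change — [letkevegi]
Rule 4 Velar Fronting: [letkevegi] → [letsevezi]
Rule Rule 2 changed 1 position(s).

1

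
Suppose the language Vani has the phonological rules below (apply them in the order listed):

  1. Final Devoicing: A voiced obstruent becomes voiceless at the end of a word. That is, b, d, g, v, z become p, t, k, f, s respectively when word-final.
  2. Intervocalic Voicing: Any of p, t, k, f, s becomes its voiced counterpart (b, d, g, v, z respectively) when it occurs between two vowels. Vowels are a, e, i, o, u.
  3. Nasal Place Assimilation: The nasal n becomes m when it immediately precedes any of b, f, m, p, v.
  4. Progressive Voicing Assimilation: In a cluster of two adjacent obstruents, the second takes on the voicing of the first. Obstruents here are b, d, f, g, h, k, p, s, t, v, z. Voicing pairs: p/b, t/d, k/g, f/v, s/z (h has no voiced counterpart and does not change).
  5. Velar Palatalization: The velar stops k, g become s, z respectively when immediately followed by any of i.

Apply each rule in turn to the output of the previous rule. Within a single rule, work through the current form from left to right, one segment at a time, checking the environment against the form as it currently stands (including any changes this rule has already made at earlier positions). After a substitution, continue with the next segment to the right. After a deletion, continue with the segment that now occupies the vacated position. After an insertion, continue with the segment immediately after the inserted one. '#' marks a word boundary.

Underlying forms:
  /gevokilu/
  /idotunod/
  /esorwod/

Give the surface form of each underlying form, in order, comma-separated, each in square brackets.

/gevokilu/:
  1 Final Devoicing: no change — [gevokilu]
  2 Intervocalic Voicing: [gevokilu] → [gevogilu]
  3 Nasal Place Assimilation: no change — [gevogilu]
  4 Progressive Voicing Assimilation: no change — [gevogilu]
  5 Velar Palatalization: [gevogilu] → [gevozilu]
/idotunod/:
  1 Final Devoicing: [idotunod] → [idotunot]
  2 Intervocalic Voicing: [idotunot] → [idodunot]
  3 Nasal Place Assimilation: no change — [idodunot]
  4 Progressive Voicing Assimilation: no change — [idodunot]
  5 Velar Palatalization: no change — [idodunot]
/esorwod/:
  1 Final Devoicing: [esorwod] → [esorwot]
  2 Intervocalic Voicing: [esorwot] → [ezorwot]
  3 Nasal Place Assimilation: no change — [ezorwot]
  4 Progressive Voicing Assimilation: no change — [ezorwot]
  5 Velar Palatalization: no change — [ezorwot]

[gevozilu], [idodunot], [ezorwot]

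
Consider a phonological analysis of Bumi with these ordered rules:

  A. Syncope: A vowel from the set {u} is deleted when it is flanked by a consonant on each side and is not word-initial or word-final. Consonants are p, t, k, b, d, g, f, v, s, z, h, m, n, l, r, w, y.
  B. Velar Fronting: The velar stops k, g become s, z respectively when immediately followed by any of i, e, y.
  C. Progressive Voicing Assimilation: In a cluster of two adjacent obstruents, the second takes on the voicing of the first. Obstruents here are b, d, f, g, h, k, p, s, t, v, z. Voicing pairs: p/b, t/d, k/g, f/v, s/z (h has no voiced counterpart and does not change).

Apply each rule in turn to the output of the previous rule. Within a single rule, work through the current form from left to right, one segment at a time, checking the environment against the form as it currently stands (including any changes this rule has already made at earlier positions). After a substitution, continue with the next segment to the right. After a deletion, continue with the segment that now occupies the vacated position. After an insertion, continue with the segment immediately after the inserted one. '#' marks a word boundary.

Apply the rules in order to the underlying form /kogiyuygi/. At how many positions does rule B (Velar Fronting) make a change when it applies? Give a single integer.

A Syncope: [kogiyuygi] → [kogiyygi]
B Velar Fronting: [kogiyygi] → [koziyyzi]
C Progressive Voicing Assimilation: no change — [koziyyzi]
Rule B changed 2 position(s).

2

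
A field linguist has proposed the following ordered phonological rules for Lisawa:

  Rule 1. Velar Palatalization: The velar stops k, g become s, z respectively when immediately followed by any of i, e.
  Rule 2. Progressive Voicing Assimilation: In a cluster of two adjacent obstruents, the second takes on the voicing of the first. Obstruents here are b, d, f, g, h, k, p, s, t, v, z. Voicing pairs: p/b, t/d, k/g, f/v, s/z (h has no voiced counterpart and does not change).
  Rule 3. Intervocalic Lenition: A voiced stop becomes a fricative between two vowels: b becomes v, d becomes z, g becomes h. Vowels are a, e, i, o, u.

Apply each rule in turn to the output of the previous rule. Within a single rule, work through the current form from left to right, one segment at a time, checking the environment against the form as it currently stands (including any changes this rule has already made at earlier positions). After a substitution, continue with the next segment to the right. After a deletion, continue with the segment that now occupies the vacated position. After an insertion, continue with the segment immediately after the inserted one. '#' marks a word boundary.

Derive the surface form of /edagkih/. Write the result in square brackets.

Rule 1 Velar Palatalization: [edagkih] → [edagsih]
Rule 2 Progressive Voicing Assimilation: [edagsih] → [edagzih]
Rule 3 Intervocalic Lenition: [edagzih] → [ezagzih]

[ezagzih]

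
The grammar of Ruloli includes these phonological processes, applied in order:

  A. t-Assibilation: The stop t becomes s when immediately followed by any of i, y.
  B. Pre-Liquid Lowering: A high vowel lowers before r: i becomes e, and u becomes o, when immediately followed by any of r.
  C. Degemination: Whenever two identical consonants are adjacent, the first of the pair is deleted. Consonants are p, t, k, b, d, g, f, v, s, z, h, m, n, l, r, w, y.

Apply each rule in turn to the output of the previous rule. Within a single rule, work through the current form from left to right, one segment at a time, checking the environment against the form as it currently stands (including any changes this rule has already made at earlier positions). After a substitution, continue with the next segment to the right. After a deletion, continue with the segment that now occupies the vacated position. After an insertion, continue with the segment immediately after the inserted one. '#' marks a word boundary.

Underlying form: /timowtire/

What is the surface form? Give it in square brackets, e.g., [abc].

[simowsere]

A t-Assibilation: [timowtire] → [simowsire]
B Pre-Liquid Lowering: [simowsire] → [simowsere]
C Degemination: no change — [simowsere]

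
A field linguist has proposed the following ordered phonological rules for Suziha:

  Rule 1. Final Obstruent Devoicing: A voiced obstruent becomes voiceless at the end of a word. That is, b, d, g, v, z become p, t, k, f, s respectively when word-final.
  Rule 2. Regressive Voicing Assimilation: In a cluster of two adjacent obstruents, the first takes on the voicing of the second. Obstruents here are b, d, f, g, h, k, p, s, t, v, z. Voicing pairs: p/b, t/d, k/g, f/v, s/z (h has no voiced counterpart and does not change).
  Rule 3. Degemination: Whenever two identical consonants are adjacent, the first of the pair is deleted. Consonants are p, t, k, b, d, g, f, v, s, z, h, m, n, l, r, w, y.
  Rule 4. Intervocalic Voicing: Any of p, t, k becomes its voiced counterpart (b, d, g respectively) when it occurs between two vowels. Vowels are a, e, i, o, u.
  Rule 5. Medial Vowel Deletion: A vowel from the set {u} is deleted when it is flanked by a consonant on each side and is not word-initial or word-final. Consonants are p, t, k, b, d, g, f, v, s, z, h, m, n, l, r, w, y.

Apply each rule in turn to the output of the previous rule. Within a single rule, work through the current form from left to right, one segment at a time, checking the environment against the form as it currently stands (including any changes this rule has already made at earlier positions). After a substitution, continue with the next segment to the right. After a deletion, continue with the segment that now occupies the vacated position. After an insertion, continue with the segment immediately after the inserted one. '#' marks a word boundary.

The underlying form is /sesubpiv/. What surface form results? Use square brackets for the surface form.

[sesbif]

Rule 1 Final Obstruent Devoicing: [sesubpiv] → [sesubpif]
Rule 2 Regressive Voicing Assimilation: [sesubpif] → [sesuppif]
Rule 3 Degemination: [sesuppif] → [sesupif]
Rule 4 Intervocalic Voicing: [sesupif] → [sesubif]
Rule 5 Medial Vowel Deletion: [sesubif] → [sesbif]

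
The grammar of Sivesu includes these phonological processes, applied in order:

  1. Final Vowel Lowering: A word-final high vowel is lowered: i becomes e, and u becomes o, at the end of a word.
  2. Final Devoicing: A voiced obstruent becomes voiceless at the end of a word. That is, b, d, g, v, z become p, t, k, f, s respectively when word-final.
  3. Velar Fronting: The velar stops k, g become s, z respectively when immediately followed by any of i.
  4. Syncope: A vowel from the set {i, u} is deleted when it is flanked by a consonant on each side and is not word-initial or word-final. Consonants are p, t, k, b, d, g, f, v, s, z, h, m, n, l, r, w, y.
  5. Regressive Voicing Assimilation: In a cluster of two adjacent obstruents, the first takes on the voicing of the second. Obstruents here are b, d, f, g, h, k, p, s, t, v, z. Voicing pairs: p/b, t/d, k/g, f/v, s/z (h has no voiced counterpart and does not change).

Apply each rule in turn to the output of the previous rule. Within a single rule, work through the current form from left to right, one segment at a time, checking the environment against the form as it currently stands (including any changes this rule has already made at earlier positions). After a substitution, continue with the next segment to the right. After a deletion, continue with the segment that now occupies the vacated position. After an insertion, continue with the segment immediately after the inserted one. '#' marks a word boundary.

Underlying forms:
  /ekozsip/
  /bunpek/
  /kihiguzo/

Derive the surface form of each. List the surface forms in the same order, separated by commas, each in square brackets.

/ekozsip/:
  1 Final Vowel Lowering: no change — [ekozsip]
  2 Final Devoicing: no change — [ekozsip]
  3 Velar Fronting: no change — [ekozsip]
  4 Syncope: [ekozsip] → [ekozsp]
  5 Regressive Voicing Assimilation: [ekozsp] → [ekossp]
/bunpek/:
  1 Final Vowel Lowering: no change — [bunpek]
  2 Final Devoicing: no change — [bunpek]
  3 Velar Fronting: no change — [bunpek]
  4 Syncope: [bunpek] → [bnpek]
  5 Regressive Voicing Assimilation: no change — [bnpek]
/kihiguzo/:
  1 Final Vowel Lowering: no change — [kihiguzo]
  2 Final Devoicing: no change — [kihiguzo]
  3 Velar Fronting: [kihiguzo] → [sihiguzo]
  4 Syncope: [sihiguzo] → [shgzo]
  5 Regressive Voicing Assimilation: no change — [shgzo]

[ekossp], [bnpek], [shgzo]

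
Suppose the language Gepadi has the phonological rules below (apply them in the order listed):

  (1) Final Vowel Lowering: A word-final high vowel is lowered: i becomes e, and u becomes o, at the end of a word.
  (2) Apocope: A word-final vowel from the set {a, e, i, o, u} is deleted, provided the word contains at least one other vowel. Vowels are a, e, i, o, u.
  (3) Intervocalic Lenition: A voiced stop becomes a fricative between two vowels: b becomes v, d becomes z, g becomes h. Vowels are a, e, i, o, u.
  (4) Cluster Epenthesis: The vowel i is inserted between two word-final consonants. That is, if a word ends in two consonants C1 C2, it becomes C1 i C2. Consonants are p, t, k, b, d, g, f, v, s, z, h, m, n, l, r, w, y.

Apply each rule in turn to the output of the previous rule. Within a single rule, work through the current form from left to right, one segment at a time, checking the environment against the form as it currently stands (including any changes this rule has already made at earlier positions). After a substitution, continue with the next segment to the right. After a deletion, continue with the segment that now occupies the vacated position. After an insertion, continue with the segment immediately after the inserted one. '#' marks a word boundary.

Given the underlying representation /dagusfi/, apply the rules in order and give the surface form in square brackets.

(1) Final Vowel Lowering: [dagusfi] → [dagusfe]
(2) Apocope: [dagusfe] → [dagusf]
(3) Intervocalic Lenition: [dagusf] → [dahusf]
(4) Cluster Epenthesis: [dahusf] → [dahusif]

[dahusif]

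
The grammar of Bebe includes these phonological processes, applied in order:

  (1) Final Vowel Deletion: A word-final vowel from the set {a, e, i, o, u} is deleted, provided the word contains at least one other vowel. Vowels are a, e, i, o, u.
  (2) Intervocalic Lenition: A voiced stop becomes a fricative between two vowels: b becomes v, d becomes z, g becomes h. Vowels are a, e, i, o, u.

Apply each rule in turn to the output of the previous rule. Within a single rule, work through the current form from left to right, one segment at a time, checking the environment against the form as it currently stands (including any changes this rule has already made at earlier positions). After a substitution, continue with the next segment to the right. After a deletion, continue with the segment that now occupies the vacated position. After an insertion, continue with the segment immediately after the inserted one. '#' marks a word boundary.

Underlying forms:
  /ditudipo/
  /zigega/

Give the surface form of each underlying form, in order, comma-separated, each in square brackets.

/ditudipo/:
  (1) Final Vowel Deletion: [ditudipo] → [ditudip]
  (2) Intervocalic Lenition: [ditudip] → [dituzip]
/zigega/:
  (1) Final Vowel Deletion: [zigega] → [zigeg]
  (2) Intervocalic Lenition: [zigeg] → [ziheg]

[dituzip], [ziheg]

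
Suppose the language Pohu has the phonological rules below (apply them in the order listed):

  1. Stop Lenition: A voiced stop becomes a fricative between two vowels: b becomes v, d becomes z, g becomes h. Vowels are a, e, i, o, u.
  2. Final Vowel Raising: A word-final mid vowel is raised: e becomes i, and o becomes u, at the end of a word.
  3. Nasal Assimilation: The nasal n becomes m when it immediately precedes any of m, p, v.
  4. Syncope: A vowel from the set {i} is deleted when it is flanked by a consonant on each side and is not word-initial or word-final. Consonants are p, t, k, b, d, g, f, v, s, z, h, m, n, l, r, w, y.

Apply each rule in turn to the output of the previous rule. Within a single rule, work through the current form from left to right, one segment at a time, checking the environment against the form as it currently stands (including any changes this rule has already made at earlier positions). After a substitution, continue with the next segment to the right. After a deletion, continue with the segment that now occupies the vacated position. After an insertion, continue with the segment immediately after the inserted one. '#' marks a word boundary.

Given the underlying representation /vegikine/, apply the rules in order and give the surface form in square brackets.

[vehkni]

1 Stop Lenition: [vegikine] → [vehikine]
2 Final Vowel Raising: [vehikine] → [vehikini]
3 Nasal Assimilation: no change — [vehikini]
4 Syncope: [vehikini] → [vehkni]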